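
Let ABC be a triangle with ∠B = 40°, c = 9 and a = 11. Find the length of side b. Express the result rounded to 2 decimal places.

7.09

By the law of cosines, b² = c² + a² − 2·c·a·cos B = 50.323, so b ≈ 7.0939.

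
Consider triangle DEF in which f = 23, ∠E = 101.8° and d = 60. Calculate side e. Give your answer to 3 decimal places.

By the law of cosines, e² = f² + d² − 2·f·d·cos E = 4693.4, so e ≈ 68.508.

68.508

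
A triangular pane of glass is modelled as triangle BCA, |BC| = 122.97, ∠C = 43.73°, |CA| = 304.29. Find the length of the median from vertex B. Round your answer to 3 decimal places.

m_B ≈ 105.976

By the law of cosines, |AB|² = |BC|² + |CA|² − 2·|BC|·|CA|·cos C = 53636, so |AB| ≈ 231.6.
Median from B: ½√(2·|AB|² + 2·|BC|² − |CA|²) ≈ 105.98.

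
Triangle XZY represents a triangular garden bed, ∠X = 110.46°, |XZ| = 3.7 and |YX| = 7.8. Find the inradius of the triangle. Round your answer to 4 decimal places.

1.2735

By the law of cosines, |ZY|² = |YX|² + |XZ|² − 2·|YX|·|XZ|·cos X = 94.706, so |ZY| ≈ 9.7317.
Area = ½·|YX|·|XZ|·sin X ≈ 13.52.
Semiperimeter s = (9.7317+7.8+3.7)/2 = 10.616.
Inradius = area/s = 13.52/10.616 ≈ 1.2735.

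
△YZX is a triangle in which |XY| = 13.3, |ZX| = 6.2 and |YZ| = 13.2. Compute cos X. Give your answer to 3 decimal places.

By the law of cosines, cos X = (|ZX|² + |XY|² − |YZ|²) / (2·|ZX|·|XY|) ≈ 0.24915, so ∠X ≈ 75.57°.

cos X ≈ 0.249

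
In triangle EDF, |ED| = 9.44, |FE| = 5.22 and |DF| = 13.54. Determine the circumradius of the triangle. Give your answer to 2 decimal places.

By the law of cosines, cos E = (|FE|² + |ED|² − |DF|²) / (2·|FE|·|ED|) ≈ -0.67952, so ∠E ≈ 132.81°.
Circumradius = |DF|/(2 sin E) ≈ 9.2278.

9.23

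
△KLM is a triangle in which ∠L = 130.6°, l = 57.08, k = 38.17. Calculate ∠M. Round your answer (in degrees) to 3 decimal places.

∠M ≈ 18.887°

Law of sines: sin K = k·sin L/l ≈ 0.50773.
Since l ≥ k, only the acute value applies: ∠K ≈ 30.51°.
Then ∠M = 180° − ∠L − ∠K ≈ 18.89°.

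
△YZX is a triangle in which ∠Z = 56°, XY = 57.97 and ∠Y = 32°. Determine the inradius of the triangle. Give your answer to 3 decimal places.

The third angle is ∠X = 180° − ∠Y − ∠Z = 92.00°.
Law of sines: ZX = XY·sin Y/sin Z ≈ 37.054.
Law of sines: YZ = XY·sin X/sin Z ≈ 69.882.
Area = ½·XY·ZX·sin X ≈ 1073.4.
Semiperimeter s = (37.054+57.97+69.882)/2 = 82.453.
Inradius = area/s = 1073.4/82.453 ≈ 13.018.

r ≈ 13.018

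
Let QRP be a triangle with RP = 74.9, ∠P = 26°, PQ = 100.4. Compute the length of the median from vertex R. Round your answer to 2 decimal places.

By the law of cosines, QR² = RP² + PQ² − 2·RP·PQ·cos P = 2172.4, so QR ≈ 46.609.
Median from R: ½√(2·QR² + 2·RP² − PQ²) ≈ 37.029.

m_R ≈ 37.03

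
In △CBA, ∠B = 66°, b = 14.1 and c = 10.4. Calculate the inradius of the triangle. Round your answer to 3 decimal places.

r ≈ 3.555

Law of sines: sin C = c·sin B/b ≈ 0.67382.
Since b ≥ c, only the acute value applies: ∠C ≈ 42.36°.
Then ∠A = 180° − ∠B − ∠C ≈ 71.64°.
Law of sines gives a = b·sin A/sin B ≈ 14.648.
Area = ½·b·c·sin A ≈ 69.587.
Semiperimeter s = (10.4+14.1+14.648)/2 = 19.574.
Inradius = area/s = 69.587/19.574 ≈ 3.555.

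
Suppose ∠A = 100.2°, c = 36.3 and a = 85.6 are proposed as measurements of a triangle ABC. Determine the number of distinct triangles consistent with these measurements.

1

c·sin A = 36.3·sin(100.2°) ≈ 35.73.
Since ∠A is not acute, a triangle exists only if a > c; here a > c, so there is exactly one triangle.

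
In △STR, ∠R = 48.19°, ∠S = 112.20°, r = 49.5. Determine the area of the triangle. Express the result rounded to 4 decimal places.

510.7489

The third angle is ∠T = 180° − ∠R − ∠S = 19.61°.
Law of sines: s = r·sin S/sin R ≈ 61.488.
Law of sines: t = r·sin T/sin R ≈ 22.289.
Area = ½·r·s·sin T ≈ 510.75.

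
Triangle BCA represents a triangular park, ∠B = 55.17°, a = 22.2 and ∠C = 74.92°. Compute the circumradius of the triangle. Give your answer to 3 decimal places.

14.509

The third angle is ∠A = 180° − ∠B − ∠C = 49.91°.
Law of sines: b = a·sin B/sin A ≈ 23.82.
Law of sines: c = a·sin C/sin A ≈ 28.019.
Circumradius = a/(2 sin A) ≈ 14.509.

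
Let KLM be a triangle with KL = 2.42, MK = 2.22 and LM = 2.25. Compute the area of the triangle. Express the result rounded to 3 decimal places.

area ≈ 2.274

Semiperimeter s = (2.25 + 2.22 + 2.42)/2 = 3.445.
Heron's formula: area = √(3.445·1.195·1.225·1.025) ≈ 2.2736.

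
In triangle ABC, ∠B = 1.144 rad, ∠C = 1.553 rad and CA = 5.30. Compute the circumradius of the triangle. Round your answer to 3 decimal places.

The third angle is ∠A = π − ∠B − ∠C = 0.445 rad.
Law of sines: BC = CA·sin A/sin B ≈ 2.5041.
Law of sines: AB = CA·sin C/sin B ≈ 5.8214.
Circumradius = CA/(2 sin B) ≈ 2.9111.

2.911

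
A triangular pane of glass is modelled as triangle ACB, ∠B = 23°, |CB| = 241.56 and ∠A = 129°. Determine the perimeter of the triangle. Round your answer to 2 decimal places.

508.94

The third angle is ∠C = 180° − ∠B − ∠A = 28.00°.
Law of sines: |BA| = |CB|·sin C/sin A ≈ 145.93.
Law of sines: |AC| = |CB|·sin B/sin A ≈ 121.45.
Semiperimeter s = (241.56+145.93+121.45)/2 = 254.47.
Perimeter = 241.56 + 145.93 + 121.45 = 508.94.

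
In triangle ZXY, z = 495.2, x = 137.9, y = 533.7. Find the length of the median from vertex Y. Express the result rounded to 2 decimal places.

246.80

Median from Y: ½√(2·z² + 2·x² − y²) ≈ 246.8.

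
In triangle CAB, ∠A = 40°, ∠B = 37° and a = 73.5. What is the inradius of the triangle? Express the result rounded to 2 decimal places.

The third angle is ∠C = 180° − ∠A − ∠B = 103.00°.
Law of sines: c = a·sin C/sin A ≈ 111.42.
Law of sines: b = a·sin B/sin A ≈ 68.815.
Area = ½·a·c·sin B ≈ 2464.1.
Semiperimeter s = (111.42+73.5+68.815)/2 = 126.86.
Inradius = area/s = 2464.1/126.86 ≈ 19.423.

19.42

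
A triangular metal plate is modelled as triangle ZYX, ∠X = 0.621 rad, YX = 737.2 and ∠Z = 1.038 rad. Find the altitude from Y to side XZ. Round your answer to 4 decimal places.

428.9389

The third angle is ∠Y = π − ∠X − ∠Z = 1.483 rad.
Law of sines: XZ = YX·sin Y/sin Z ≈ 852.5.
Law of sines: ZY = YX·sin X/sin Z ≈ 497.96.
Area = ½·YX·XZ·sin X ≈ 1.8283e+05.
The altitude from Y has length 2·area/XZ ≈ 428.94.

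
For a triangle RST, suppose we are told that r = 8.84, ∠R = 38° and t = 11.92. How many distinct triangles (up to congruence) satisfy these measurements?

2

t·sin R = 11.92·sin(38°) ≈ 7.339.
Since t sin R < r < t (7.339 < 8.84 < 11.92), two triangles exist.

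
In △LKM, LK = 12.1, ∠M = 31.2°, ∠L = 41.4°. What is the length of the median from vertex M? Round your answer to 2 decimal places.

m_M ≈ 18.20

The third angle is ∠K = 180° − ∠M − ∠L = 107.40°.
Law of sines: KM = LK·sin L/sin M ≈ 15.447.
Law of sines: ML = LK·sin K/sin M ≈ 22.289.
Median from M: ½√(2·KM² + 2·ML² − LK²) ≈ 18.196.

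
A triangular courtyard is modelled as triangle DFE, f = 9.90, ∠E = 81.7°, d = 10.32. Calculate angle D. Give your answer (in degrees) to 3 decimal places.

By the law of cosines, e² = d² + f² − 2·d·f·cos E = 175.02, so e ≈ 13.229.
Law of cosines again: cos D = (f² + e² − d²)/(2·f·e) ≈ 0.63573, so ∠D ≈ 50.53°.

50.526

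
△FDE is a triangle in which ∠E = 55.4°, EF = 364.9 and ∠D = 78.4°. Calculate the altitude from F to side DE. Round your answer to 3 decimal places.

h_F ≈ 300.362

The third angle is ∠F = 180° − ∠D − ∠E = 46.20°.
Law of sines: DE = EF·sin F/sin D ≈ 268.86.
Law of sines: FD = EF·sin E/sin D ≈ 306.63.
Area = ½·EF·DE·sin E ≈ 40378.
The altitude from F has length 2·area/DE ≈ 300.36.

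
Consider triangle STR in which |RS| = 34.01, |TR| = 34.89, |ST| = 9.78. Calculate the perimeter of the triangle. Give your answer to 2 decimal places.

Perimeter = 34.89 + 34.01 + 9.78 = 78.68.

perimeter ≈ 78.68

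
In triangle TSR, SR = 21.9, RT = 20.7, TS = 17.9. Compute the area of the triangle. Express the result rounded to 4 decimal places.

Semiperimeter s = (21.9 + 20.7 + 17.9)/2 = 30.25.
Heron's formula: area = √(30.25·8.35·9.55·12.35) ≈ 172.6.

area ≈ 172.6001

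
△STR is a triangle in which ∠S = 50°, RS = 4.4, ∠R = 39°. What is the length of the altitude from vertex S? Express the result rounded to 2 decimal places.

The third angle is ∠T = 180° − ∠R − ∠S = 91.00°.
Law of sines: TR = RS·sin S/sin T ≈ 3.3711.
Law of sines: ST = RS·sin R/sin T ≈ 2.7694.
Area = ½·RS·TR·sin R ≈ 4.6673.
The altitude from S has length 2·area/TR ≈ 2.769.

h_S ≈ 2.77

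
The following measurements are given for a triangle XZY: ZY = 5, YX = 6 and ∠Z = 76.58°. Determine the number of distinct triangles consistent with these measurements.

1

ZY·sin Z = 5·sin(76.58°) ≈ 4.863.
Since YX ≥ ZY, exactly one triangle exists.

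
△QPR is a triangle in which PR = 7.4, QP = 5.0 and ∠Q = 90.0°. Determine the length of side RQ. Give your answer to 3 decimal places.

5.455

Law of sines: sin R = QP·sin Q/PR ≈ 0.67568.
Since PR ≥ QP, only the acute value applies: ∠R ≈ 42.51°.
Then ∠P = 180° − ∠Q − ∠R ≈ 47.49°.
Law of sines gives RQ = PR·sin P/sin Q ≈ 5.4553.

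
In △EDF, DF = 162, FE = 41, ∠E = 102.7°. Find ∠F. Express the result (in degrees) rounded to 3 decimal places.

63.006

Law of sines: sin D = FE·sin E/DF ≈ 0.24689.
Since DF ≥ FE, only the acute value applies: ∠D ≈ 14.29°.
Then ∠F = 180° − ∠E − ∠D ≈ 63.01°.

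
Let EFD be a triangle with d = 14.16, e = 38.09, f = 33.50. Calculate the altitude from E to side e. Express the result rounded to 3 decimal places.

12.340

Semiperimeter s = (38.09 + 33.5 + 14.16)/2 = 42.875.
Heron's formula: area = √(42.875·4.785·9.375·28.715) ≈ 235.01.
The altitude from E has length 2·area/e ≈ 12.34.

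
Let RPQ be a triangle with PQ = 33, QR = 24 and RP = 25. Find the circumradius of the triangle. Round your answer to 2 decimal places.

By the law of cosines, cos R = (QR² + RP² − PQ²) / (2·QR·RP) ≈ 0.09333, so ∠R ≈ 84.64°.
Circumradius = PQ/(2 sin R) ≈ 16.572.

16.57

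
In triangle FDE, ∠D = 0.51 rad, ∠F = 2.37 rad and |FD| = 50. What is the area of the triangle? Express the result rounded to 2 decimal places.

The third angle is ∠E = π − ∠F − ∠D = 0.262 rad.
Law of sines: |DE| = |FD|·sin F/sin E ≈ 134.81.
Law of sines: |EF| = |FD|·sin D/sin E ≈ 94.381.
Area = ½·|FD|·|DE|·sin D ≈ 1645.3.

area ≈ 1645.25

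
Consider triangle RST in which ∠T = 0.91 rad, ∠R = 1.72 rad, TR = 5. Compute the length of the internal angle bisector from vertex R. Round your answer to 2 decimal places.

4.03

The third angle is ∠S = π − ∠T − ∠R = 0.512 rad.
Law of sines: ST = TR·sin R/sin S ≈ 10.1.
Law of sines: RS = TR·sin T/sin S ≈ 8.0633.
The bisector from R has length 2·TR·RS·cos(∠R/2)/(TR+RS) ≈ 4.0272.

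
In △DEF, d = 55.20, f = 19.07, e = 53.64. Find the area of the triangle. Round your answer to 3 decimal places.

Semiperimeter s = (55.2 + 53.64 + 19.07)/2 = 63.955.
Heron's formula: area = √(63.955·8.755·10.315·44.885) ≈ 509.16.

area ≈ 509.156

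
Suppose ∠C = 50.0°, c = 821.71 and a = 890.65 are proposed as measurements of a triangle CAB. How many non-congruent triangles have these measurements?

2

a·sin C = 890.65·sin(50.0°) ≈ 682.3.
Since a sin C < c < a (682.3 < 821.71 < 890.65), two triangles exist.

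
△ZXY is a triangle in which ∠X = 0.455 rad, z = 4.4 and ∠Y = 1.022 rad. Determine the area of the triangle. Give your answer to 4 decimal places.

The third angle is ∠Z = π − ∠X − ∠Y = 1.665 rad.
Law of sines: x = z·sin X/sin Z ≈ 1.9422.
Law of sines: y = z·sin Y/sin Z ≈ 3.7704.
Area = ½·z·x·sin Y ≈ 3.6453.

3.6453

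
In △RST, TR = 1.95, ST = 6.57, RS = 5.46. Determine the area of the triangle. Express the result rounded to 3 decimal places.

area ≈ 4.758

Semiperimeter s = (6.57 + 1.95 + 5.46)/2 = 6.99.
Heron's formula: area = √(6.99·0.42·5.04·1.53) ≈ 4.758.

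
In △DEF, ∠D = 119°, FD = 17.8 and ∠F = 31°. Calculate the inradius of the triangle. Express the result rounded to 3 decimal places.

The third angle is ∠E = 180° − ∠F − ∠D = 30.00°.
Law of sines: EF = FD·sin D/sin E ≈ 31.136.
Law of sines: DE = FD·sin F/sin E ≈ 18.335.
Area = ½·FD·EF·sin F ≈ 142.72.
Semiperimeter s = (31.136+17.8+18.335)/2 = 33.636.
Inradius = area/s = 142.72/33.636 ≈ 4.2432.

r ≈ 4.243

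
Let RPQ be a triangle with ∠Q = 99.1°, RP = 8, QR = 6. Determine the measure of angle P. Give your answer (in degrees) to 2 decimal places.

47.78

Law of sines: sin P = QR·sin Q/RP ≈ 0.74056.
Since RP ≥ QR, only the acute value applies: ∠P ≈ 47.78°.
Then ∠R = 180° − ∠Q − ∠P ≈ 33.12°.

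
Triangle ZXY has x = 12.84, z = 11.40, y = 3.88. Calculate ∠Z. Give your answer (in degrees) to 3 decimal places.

∠Z ≈ 59.906°

By the law of cosines, cos Z = (x² + y² − z²) / (2·x·y) ≈ 0.50141, so ∠Z ≈ 59.91°.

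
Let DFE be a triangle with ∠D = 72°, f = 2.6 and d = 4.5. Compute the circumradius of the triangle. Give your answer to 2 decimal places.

Law of sines: sin F = f·sin D/d ≈ 0.54950.
Since d ≥ f, only the acute value applies: ∠F ≈ 33.33°.
Then ∠E = 180° − ∠D − ∠F ≈ 74.67°.
Law of sines gives e = d·sin E/sin D ≈ 4.5632.
Circumradius = d/(2 sin D) ≈ 2.3658.

R ≈ 2.37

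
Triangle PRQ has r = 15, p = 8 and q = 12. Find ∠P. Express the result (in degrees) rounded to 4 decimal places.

By the law of cosines, cos P = (r² + q² − p²) / (2·r·q) ≈ 0.84722, so ∠P ≈ 32.09°.

∠P ≈ 32.0892°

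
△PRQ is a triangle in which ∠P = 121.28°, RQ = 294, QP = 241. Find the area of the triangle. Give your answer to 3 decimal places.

area ≈ 8718.710

Law of sines: sin R = QP·sin P/RQ ≈ 0.70057.
Since RQ ≥ QP, only the acute value applies: ∠R ≈ 44.47°.
Then ∠Q = 180° − ∠P − ∠R ≈ 14.25°.
Law of sines gives PR = RQ·sin Q/sin P ≈ 84.661.
Area = ½·RQ·QP·sin Q ≈ 8718.7.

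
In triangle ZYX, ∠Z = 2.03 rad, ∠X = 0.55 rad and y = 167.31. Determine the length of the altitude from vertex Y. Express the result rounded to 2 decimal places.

h_Y ≈ 147.20

The third angle is ∠Y = π − ∠X − ∠Z = 0.562 rad.
Law of sines: z = y·sin Z/sin Y ≈ 281.63.
Law of sines: x = y·sin X/sin Y ≈ 164.22.
Area = ½·y·z·sin X ≈ 12314.
The altitude from Y has length 2·area/y ≈ 147.2.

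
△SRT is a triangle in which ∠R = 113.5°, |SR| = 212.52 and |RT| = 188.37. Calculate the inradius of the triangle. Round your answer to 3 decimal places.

r ≈ 49.853

By the law of cosines, |TS|² = |SR|² + |RT|² − 2·|SR|·|RT|·cos R = 1.1257e+05, so |TS| ≈ 335.52.
Area = ½·|SR|·|RT|·sin R ≈ 18356.
Semiperimeter s = (188.37+335.52+212.52)/2 = 368.21.
Inradius = area/s = 18356/368.21 ≈ 49.853.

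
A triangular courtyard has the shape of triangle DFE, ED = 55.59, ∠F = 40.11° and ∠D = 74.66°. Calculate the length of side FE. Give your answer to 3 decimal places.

83.211

The third angle is ∠E = 180° − ∠D − ∠F = 65.23°.
Law of sines: FE = ED·sin D/sin F ≈ 83.211.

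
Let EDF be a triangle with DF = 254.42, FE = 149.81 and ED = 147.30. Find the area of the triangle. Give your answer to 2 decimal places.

9759.28

Semiperimeter s = (254.42 + 149.81 + 147.3)/2 = 275.76.
Heron's formula: area = √(275.76·21.345·125.95·128.46) ≈ 9759.3.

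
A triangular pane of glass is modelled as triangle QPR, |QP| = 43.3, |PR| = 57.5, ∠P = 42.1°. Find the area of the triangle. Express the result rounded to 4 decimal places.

Area = ½·|QP|·|PR|·sin P ≈ 834.6.

area ≈ 834.5973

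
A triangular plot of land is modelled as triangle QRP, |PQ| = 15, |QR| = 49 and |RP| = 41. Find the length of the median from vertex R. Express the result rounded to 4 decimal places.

Median from R: ½√(2·|QR|² + 2·|RP|² − |PQ|²) ≈ 44.551.

44.5505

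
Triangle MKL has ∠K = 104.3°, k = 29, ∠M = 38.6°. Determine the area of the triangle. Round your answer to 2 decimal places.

163.31

The third angle is ∠L = 180° − ∠M − ∠K = 37.10°.
Law of sines: m = k·sin M/sin K ≈ 18.671.
Law of sines: l = k·sin L/sin K ≈ 18.052.
Area = ½·k·m·sin L ≈ 163.31.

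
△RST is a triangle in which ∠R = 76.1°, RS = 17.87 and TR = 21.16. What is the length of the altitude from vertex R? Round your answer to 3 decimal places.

15.171

By the law of cosines, ST² = TR² + RS² − 2·TR·RS·cos R = 585.41, so ST ≈ 24.195.
Area = ½·TR·RS·sin R ≈ 183.53.
The altitude from R has length 2·area/ST ≈ 15.171.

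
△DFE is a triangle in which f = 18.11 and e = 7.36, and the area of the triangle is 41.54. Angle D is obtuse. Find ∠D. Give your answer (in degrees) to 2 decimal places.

From area = ½·f·e·sin D, we get sin D = 2·area/(f·e) ≈ 0.62330.
Taking the obtuse solution, ∠D ≈ 141.44°.

141.44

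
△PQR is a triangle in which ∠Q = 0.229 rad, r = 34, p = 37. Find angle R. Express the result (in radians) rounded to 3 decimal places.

1.104

By the law of cosines, q² = r² + p² − 2·r·p·cos Q = 74.683, so q ≈ 8.6419.
Law of cosines again: cos R = (p² + q² − r²)/(2·p·q) ≈ 0.44985, so ∠R ≈ 1.104 rad.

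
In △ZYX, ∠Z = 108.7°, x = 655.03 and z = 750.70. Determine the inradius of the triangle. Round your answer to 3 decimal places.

Law of sines: sin X = x·sin Z/z ≈ 0.82650.
Since z ≥ x, only the acute value applies: ∠X ≈ 55.74°.
Then ∠Y = 180° − ∠Z − ∠X ≈ 15.56°.
Law of sines gives y = z·sin Y/sin Z ≈ 212.59.
Area = ½·z·x·sin Y ≈ 65951.
Semiperimeter s = (750.7+212.59+655.03)/2 = 809.16.
Inradius = area/s = 65951/809.16 ≈ 81.505.

81.505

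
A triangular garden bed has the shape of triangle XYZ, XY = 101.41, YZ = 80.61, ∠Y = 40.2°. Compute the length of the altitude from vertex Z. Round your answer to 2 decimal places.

52.03

By the law of cosines, ZX² = XY² + YZ² − 2·XY·YZ·cos Y = 4294.4, so ZX ≈ 65.532.
Area = ½·XY·YZ·sin Y ≈ 2638.2.
The altitude from Z has length 2·area/XY ≈ 52.03.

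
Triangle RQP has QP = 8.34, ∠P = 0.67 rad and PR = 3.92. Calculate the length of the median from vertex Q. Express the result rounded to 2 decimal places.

m_Q ≈ 6.91

By the law of cosines, RQ² = QP² + PR² − 2·QP·PR·cos P = 33.671, so RQ ≈ 5.8027.
Median from Q: ½√(2·RQ² + 2·QP² − PR²) ≈ 6.9117.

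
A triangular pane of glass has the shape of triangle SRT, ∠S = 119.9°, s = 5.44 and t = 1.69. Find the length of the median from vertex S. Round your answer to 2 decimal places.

Law of sines: sin T = t·sin S/s ≈ 0.26931.
Since s ≥ t, only the acute value applies: ∠T ≈ 15.62°.
Then ∠R = 180° − ∠S − ∠T ≈ 44.48°.
Law of sines gives r = s·sin R/sin S ≈ 4.3966.
Median from S: ½√(2·r² + 2·t² − s²) ≈ 1.9221.

m_S ≈ 1.92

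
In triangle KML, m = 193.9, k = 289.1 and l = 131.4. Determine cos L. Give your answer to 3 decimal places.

By the law of cosines, cos L = (k² + m² − l²) / (2·k·m) ≈ 0.92683, so ∠L ≈ 0.385 rad.

0.927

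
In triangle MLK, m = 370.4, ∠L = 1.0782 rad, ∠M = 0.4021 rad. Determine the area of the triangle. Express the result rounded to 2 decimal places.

The third angle is ∠K = π − ∠M − ∠L = 1.6613 rad.
Law of sines: l = m·sin L/sin M ≈ 833.94.
Law of sines: k = m·sin K/sin M ≈ 942.59.
Area = ½·m·l·sin K ≈ 1.5381e+05.

153813.01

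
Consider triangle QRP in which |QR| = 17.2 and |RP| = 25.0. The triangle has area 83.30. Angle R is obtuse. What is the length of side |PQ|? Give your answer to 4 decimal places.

41.3965

From area = ½·|QR|·|RP|·sin R, we get sin R = 2·area/(|QR|·|RP|) ≈ 0.38744.
Taking the obtuse solution, ∠R ≈ 157.20°.
Law of cosines then gives |PQ| ≈ 41.396.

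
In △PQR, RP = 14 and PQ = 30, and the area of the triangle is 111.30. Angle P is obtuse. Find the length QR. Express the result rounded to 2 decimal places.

From area = ½·RP·PQ·sin P, we get sin P = 2·area/(RP·PQ) ≈ 0.53000.
Taking the obtuse solution, ∠P ≈ 147.99°.
Law of cosines then gives QR ≈ 42.524.

42.52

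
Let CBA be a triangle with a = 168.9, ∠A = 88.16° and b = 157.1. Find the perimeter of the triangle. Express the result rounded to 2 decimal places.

perimeter ≈ 393.27

Law of sines: sin B = b·sin A/a ≈ 0.92966.
Since a ≥ b, only the acute value applies: ∠B ≈ 68.38°.
Then ∠C = 180° − ∠A − ∠B ≈ 23.46°.
Law of sines gives c = a·sin C/sin A ≈ 67.272.
Semiperimeter s = (67.272+157.1+168.9)/2 = 196.64.
Perimeter = 67.272 + 157.1 + 168.9 = 393.27.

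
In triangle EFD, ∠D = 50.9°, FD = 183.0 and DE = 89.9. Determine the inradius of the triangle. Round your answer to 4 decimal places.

r ≈ 30.6030

By the law of cosines, EF² = FD² + DE² − 2·FD·DE·cos D = 20820, so EF ≈ 144.29.
Area = ½·FD·DE·sin D ≈ 6383.6.
Semiperimeter s = (183+89.9+144.29)/2 = 208.6.
Inradius = area/s = 6383.6/208.6 ≈ 30.603.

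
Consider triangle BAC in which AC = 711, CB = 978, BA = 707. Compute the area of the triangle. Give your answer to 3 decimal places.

251041.185

Semiperimeter s = (711 + 978 + 707)/2 = 1198.
Heron's formula: area = √(1198·487·220·491) ≈ 2.5104e+05.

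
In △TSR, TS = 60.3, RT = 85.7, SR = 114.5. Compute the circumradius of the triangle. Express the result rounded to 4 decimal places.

By the law of cosines, cos T = (RT² + TS² − SR²) / (2·RT·TS) ≈ -0.20606, so ∠T ≈ 101.89°.
Circumradius = SR/(2 sin T) ≈ 58.506.

58.5055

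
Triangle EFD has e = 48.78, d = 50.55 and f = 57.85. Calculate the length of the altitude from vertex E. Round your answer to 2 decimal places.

h_E ≈ 47.86

Semiperimeter s = (48.78 + 57.85 + 50.55)/2 = 78.59.
Heron's formula: area = √(78.59·29.81·20.74·28.04) ≈ 1167.2.
The altitude from E has length 2·area/e ≈ 47.857.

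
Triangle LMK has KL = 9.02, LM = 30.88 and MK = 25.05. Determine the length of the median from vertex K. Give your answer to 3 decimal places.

Median from K: ½√(2·MK² + 2·KL² − LM²) ≈ 10.772.

m_K ≈ 10.772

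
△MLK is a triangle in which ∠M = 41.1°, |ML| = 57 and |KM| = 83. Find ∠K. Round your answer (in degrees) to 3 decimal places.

By the law of cosines, |LK|² = |KM|² + |ML|² − 2·|KM|·|ML|·cos M = 3007.8, so |LK| ≈ 54.843.
Law of cosines again: cos K = (|LK|² + |KM|² − |ML|²)/(2·|LK|·|KM|) ≈ 0.73021, so ∠K ≈ 43.10°.

43.096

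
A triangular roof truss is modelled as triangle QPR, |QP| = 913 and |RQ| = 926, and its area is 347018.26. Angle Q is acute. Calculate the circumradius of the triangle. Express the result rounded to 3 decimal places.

518.779

From area = ½·|RQ|·|QP|·sin Q, we get sin Q = 2·area/(|RQ|·|QP|) ≈ 0.82092.
Taking the acute solution, ∠Q ≈ 0.963 rad.
Law of cosines then gives |PR| ≈ 851.75.
Circumradius = |PR|/(2 sin Q) ≈ 518.78.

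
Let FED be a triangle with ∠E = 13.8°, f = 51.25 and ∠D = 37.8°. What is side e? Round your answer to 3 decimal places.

15.599

The third angle is ∠F = 180° − ∠E − ∠D = 128.40°.
Law of sines: e = f·sin E/sin F ≈ 15.599.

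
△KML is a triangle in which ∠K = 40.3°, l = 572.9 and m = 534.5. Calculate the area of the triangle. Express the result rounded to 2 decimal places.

area ≈ 99028.38

Area = ½·m·l·sin K ≈ 99028.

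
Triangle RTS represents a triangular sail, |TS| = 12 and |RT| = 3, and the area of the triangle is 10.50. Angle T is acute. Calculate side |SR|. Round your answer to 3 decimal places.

From area = ½·|RT|·|TS|·sin T, we get sin T = 2·area/(|RT|·|TS|) ≈ 0.58333.
Taking the acute solution, ∠T ≈ 35.69°.
Law of cosines then gives |SR| ≈ 9.7221.

9.722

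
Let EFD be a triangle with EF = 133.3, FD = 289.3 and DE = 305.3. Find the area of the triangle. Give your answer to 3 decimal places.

19171.077

Semiperimeter s = (289.3 + 305.3 + 133.3)/2 = 363.95.
Heron's formula: area = √(363.95·74.65·58.65·230.65) ≈ 19171.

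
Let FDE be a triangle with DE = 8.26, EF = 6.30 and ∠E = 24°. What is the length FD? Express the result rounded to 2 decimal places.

3.58

By the law of cosines, FD² = DE² + EF² − 2·DE·EF·cos E = 12.839, so FD ≈ 3.5832.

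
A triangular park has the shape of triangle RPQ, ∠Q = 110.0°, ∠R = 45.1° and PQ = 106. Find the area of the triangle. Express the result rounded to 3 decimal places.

The third angle is ∠P = 180° − ∠Q − ∠R = 24.90°.
Law of sines: QR = PQ·sin P/sin R ≈ 63.006.
Law of sines: RP = PQ·sin Q/sin R ≈ 140.62.
Area = ½·PQ·QR·sin Q ≈ 3137.9.

3137.942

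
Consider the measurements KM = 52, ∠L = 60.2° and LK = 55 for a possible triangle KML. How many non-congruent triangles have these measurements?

LK·sin L = 55·sin(60.2°) ≈ 47.73.
Since LK sin L < KM < LK (47.73 < 52 < 55), two triangles exist.

2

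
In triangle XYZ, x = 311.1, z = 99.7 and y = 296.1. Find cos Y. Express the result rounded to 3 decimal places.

cos Y ≈ 0.307

By the law of cosines, cos Y = (z² + x² − y²) / (2·z·x) ≈ 0.30706, so ∠Y ≈ 72.12°.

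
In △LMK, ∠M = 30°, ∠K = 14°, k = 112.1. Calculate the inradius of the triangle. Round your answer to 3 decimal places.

The third angle is ∠L = 180° − ∠M − ∠K = 136.00°.
Law of sines: l = k·sin L/sin K ≈ 321.89.
Law of sines: m = k·sin M/sin K ≈ 231.69.
Area = ½·k·l·sin M ≈ 9020.8.
Semiperimeter s = (321.89+231.69+112.1)/2 = 332.84.
Inradius = area/s = 9020.8/332.84 ≈ 27.103.

r ≈ 27.103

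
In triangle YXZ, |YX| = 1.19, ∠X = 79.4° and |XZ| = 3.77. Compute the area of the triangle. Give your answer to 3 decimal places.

Area = ½·|YX|·|XZ|·sin X ≈ 2.2049.

area ≈ 2.205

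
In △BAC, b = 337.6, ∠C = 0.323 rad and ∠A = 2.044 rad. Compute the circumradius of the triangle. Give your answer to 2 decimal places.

The third angle is ∠B = π − ∠A − ∠C = 0.775 rad.
Law of sines: a = b·sin A/sin B ≈ 429.64.
Law of sines: c = b·sin C/sin B ≈ 153.21.
Circumradius = b/(2 sin B) ≈ 241.34.

241.34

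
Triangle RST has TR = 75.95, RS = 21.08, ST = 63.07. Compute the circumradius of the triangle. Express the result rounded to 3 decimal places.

By the law of cosines, cos R = (TR² + RS² − ST²) / (2·TR·RS) ≈ 0.69797, so ∠R ≈ 45.74°.
Circumradius = ST/(2 sin R) ≈ 44.036.

44.036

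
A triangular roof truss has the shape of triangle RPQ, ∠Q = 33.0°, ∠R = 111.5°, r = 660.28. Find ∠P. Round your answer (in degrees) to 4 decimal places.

∠P ≈ 35.5000°

The third angle is ∠P = 180° − ∠Q − ∠R = 35.50°.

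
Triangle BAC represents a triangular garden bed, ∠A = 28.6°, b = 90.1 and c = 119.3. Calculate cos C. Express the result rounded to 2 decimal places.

By the law of cosines, a² = c² + b² − 2·c·b·cos A = 3475.7, so a ≈ 58.955.
Law of cosines again: cos C = (b² + a² − c²)/(2·b·a) ≈ -0.24838, so ∠C ≈ 104.38°.

-0.25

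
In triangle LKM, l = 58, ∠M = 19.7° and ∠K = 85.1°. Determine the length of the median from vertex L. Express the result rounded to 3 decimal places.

33.908

The third angle is ∠L = 180° − ∠K − ∠M = 75.20°.
Law of sines: k = l·sin K/sin L ≈ 59.771.
Law of sines: m = l·sin M/sin L ≈ 20.222.
Median from L: ½√(2·k² + 2·m² − l²) ≈ 33.908.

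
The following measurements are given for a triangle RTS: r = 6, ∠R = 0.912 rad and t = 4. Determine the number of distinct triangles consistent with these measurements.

t·sin R = 4·sin(0.912 rad) ≈ 3.163.
Since r ≥ t, exactly one triangle exists.

1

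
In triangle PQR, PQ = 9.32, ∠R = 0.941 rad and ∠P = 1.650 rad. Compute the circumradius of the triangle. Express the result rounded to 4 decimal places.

The third angle is ∠Q = π − ∠R − ∠P = 0.551 rad.
Law of sines: QR = PQ·sin P/sin R ≈ 11.496.
Law of sines: RP = PQ·sin Q/sin R ≈ 6.0337.
Circumradius = PQ/(2 sin R) ≈ 5.7663.

5.7663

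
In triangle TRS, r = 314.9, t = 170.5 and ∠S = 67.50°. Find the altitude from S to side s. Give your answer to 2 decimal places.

h_S ≈ 168.04

By the law of cosines, s² = t² + r² − 2·t·r·cos S = 87139, so s ≈ 295.19.
Area = ½·t·r·sin S ≈ 24802.
The altitude from S has length 2·area/s ≈ 168.04.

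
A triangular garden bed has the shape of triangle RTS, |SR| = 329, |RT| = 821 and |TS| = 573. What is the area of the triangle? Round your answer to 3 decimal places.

Semiperimeter s = (573 + 329 + 821)/2 = 861.5.
Heron's formula: area = √(861.5·288.5·532.5·40.5) ≈ 73213.

area ≈ 73212.943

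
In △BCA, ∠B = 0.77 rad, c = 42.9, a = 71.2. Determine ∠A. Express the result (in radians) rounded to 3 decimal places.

1.735

By the law of cosines, b² = c² + a² − 2·c·a·cos B = 2524.2, so b ≈ 50.241.
Law of cosines again: cos A = (b² + c² − a²)/(2·b·c) ≈ -0.16352, so ∠A ≈ 1.735 rad.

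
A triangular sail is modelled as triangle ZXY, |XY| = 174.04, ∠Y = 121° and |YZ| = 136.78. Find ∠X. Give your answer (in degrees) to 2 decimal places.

By the law of cosines, |ZX|² = |XY|² + |YZ|² − 2·|XY|·|YZ|·cos Y = 73520, so |ZX| ≈ 271.15.
Law of cosines again: cos X = (|ZX|² + |XY|² − |YZ|²)/(2·|ZX|·|XY|) ≈ 0.90168, so ∠X ≈ 25.62°.

25.62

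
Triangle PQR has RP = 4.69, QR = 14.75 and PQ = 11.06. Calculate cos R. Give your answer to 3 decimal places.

By the law of cosines, cos R = (QR² + RP² − PQ²) / (2·QR·RP) ≈ 0.84735, so ∠R ≈ 32.08°.

0.847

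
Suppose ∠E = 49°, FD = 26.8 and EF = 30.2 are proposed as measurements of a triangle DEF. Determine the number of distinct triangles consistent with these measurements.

2

EF·sin E = 30.2·sin(49°) ≈ 22.79.
Since EF sin E < FD < EF (22.79 < 26.8 < 30.2), two triangles exist.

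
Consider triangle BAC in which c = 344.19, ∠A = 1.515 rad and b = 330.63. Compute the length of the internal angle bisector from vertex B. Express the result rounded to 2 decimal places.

364.55

By the law of cosines, a² = c² + b² − 2·c·b·cos A = 2.1509e+05, so a ≈ 463.78.
Law of cosines again: cos B = (a² + c² − b²)/(2·a·c) ≈ 0.70239, so ∠B ≈ 0.792 rad.
The bisector from B has length 2·a·c·cos(∠B/2)/(a+c) ≈ 364.55.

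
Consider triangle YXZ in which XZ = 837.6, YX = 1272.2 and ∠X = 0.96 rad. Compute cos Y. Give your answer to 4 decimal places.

cos Y ≈ 0.7557

By the law of cosines, ZY² = YX² + XZ² − 2·YX·XZ·cos X = 1.0978e+06, so ZY ≈ 1047.8.
Law of cosines again: cos Y = (ZY² + YX² − XZ²)/(2·ZY·YX) ≈ 0.75573, so ∠Y ≈ 0.714 rad.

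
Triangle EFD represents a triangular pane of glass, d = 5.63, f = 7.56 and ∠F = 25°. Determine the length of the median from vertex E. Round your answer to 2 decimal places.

2.60

Law of sines: sin D = d·sin F/f ≈ 0.31473.
Since f ≥ d, only the acute value applies: ∠D ≈ 18.34°.
Then ∠E = 180° − ∠F − ∠D ≈ 136.66°.
Law of sines gives e = f·sin E/sin F ≈ 12.278.
Median from E: ½√(2·f² + 2·d² − e²) ≈ 2.5954.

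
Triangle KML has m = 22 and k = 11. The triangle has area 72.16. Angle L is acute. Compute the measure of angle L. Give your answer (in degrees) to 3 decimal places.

From area = ½·k·m·sin L, we get sin L = 2·area/(k·m) ≈ 0.59636.
Taking the acute solution, ∠L ≈ 36.61°.

36.610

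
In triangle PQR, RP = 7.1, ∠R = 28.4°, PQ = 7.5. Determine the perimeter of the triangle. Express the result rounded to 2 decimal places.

Law of sines: sin Q = RP·sin R/PQ ≈ 0.45026.
Since PQ ≥ RP, only the acute value applies: ∠Q ≈ 26.76°.
Then ∠P = 180° − ∠R − ∠Q ≈ 124.84°.
Law of sines gives QR = PQ·sin P/sin R ≈ 12.942.
Semiperimeter s = (12.942+7.1+7.5)/2 = 13.771.
Perimeter = 12.942 + 7.1 + 7.5 = 27.542.

27.54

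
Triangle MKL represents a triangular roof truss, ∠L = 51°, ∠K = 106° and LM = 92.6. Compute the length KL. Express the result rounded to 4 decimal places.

The third angle is ∠M = 180° − ∠K − ∠L = 23.00°.
Law of sines: KL = LM·sin M/sin K ≈ 37.64.

37.6398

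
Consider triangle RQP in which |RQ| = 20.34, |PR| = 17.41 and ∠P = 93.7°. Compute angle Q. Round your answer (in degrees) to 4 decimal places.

58.6676

Law of sines: sin Q = |PR|·sin P/|RQ| ≈ 0.85416.
Since |RQ| ≥ |PR|, only the acute value applies: ∠Q ≈ 58.67°.
Then ∠R = 180° − ∠P − ∠Q ≈ 27.63°.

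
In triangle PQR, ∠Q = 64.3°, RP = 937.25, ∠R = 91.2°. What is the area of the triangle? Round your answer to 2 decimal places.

202092.73

The third angle is ∠P = 180° − ∠Q − ∠R = 24.50°.
Law of sines: QR = RP·sin P/sin Q ≈ 431.34.
Law of sines: PQ = RP·sin R/sin Q ≈ 1039.9.
Area = ½·RP·QR·sin R ≈ 2.0209e+05.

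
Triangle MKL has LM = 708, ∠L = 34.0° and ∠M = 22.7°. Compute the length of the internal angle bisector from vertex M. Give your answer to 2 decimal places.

The third angle is ∠K = 180° − ∠L − ∠M = 123.30°.
Law of sines: KL = LM·sin M/sin K ≈ 326.9.
Law of sines: MK = LM·sin L/sin K ≈ 473.68.
The bisector from M has length 2·LM·MK·cos(∠M/2)/(LM+MK) ≈ 556.51.

556.51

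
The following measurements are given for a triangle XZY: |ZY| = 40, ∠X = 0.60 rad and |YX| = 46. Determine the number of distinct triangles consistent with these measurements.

|YX|·sin X = 46·sin(0.60 rad) ≈ 25.97.
Since |YX| sin X < |ZY| < |YX| (25.97 < 40 < 46), two triangles exist.

2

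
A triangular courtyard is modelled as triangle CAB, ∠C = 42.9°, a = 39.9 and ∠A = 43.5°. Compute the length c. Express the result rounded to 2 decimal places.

39.46

The third angle is ∠B = 180° − ∠C − ∠A = 93.60°.
Law of sines: c = a·sin C/sin A ≈ 39.458.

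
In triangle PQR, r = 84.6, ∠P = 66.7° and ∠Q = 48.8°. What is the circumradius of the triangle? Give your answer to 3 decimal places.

The third angle is ∠R = 180° − ∠P − ∠Q = 64.50°.
Law of sines: p = r·sin P/sin R ≈ 86.087.
Law of sines: q = r·sin Q/sin R ≈ 70.524.
Circumradius = r/(2 sin R) ≈ 46.865.

46.865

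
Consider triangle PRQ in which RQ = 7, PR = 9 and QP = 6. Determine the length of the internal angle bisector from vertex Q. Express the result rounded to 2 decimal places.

t_Q ≈ 4.68

By the law of cosines, cos Q = (RQ² + QP² − PR²) / (2·RQ·QP) ≈ 0.04762, so ∠Q ≈ 87.27°.
The bisector from Q has length 2·RQ·QP·cos(∠Q/2)/(RQ+QP) ≈ 4.6765.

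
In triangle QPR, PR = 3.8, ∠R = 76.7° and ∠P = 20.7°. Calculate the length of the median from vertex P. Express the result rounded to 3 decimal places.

The third angle is ∠Q = 180° − ∠P − ∠R = 82.60°.
Law of sines: RQ = PR·sin P/sin Q ≈ 1.3545.
Law of sines: QP = PR·sin R/sin Q ≈ 3.7291.
Median from P: ½√(2·QP² + 2·PR² − RQ²) ≈ 3.7033.

m_P ≈ 3.703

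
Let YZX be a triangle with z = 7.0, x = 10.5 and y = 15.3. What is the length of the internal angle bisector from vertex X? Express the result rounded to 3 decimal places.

By the law of cosines, cos X = (y² + z² − x²) / (2·y·z) ≈ 0.80691, so ∠X ≈ 36.20°.
The bisector from X has length 2·y·z·cos(∠X/2)/(y+z) ≈ 9.1299.

9.130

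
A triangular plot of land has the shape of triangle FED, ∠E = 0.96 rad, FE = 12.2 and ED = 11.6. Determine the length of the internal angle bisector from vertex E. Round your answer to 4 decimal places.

t_E ≈ 10.5485

By the law of cosines, DF² = FE² + ED² − 2·FE·ED·cos E = 121.07, so DF ≈ 11.003.
The bisector from E has length 2·FE·ED·cos(∠E/2)/(FE+ED) ≈ 10.549.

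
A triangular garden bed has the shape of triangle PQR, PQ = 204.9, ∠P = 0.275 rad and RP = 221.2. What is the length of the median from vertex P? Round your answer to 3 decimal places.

m_P ≈ 211.042

By the law of cosines, QR² = RP² + PQ² − 2·RP·PQ·cos P = 3671.8, so QR ≈ 60.595.
Median from P: ½√(2·RP² + 2·PQ² − QR²) ≈ 211.04.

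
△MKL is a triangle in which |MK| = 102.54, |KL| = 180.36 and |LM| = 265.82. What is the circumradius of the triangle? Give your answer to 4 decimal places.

By the law of cosines, cos M = (|LM|² + |MK|² − |KL|²) / (2·|LM|·|MK|) ≈ 0.89233, so ∠M ≈ 0.468 rad.
Circumradius = |KL|/(2 sin M) ≈ 199.79.

R ≈ 199.7888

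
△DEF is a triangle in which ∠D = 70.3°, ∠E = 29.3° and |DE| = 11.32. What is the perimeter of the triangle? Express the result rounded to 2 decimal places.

The third angle is ∠F = 180° − ∠D − ∠E = 80.40°.
Law of sines: |EF| = |DE|·sin D/sin F ≈ 10.809.
Law of sines: |FD| = |DE|·sin E/sin F ≈ 5.6185.
Semiperimeter s = (10.809+5.6185+11.32)/2 = 13.874.
Perimeter = 10.809 + 5.6185 + 11.32 = 27.747.

27.75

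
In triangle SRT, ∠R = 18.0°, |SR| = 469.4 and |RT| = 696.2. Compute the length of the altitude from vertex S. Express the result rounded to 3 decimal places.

By the law of cosines, |TS|² = |SR|² + |RT|² − 2·|SR|·|RT|·cos R = 83427, so |TS| ≈ 288.84.
Area = ½·|SR|·|RT|·sin R ≈ 50493.
The altitude from S has length 2·area/|RT| ≈ 145.05.

h_S ≈ 145.053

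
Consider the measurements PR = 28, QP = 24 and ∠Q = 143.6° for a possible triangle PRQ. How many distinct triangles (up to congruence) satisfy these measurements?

1

QP·sin Q = 24·sin(143.6°) ≈ 14.24.
Since ∠Q is not acute, a triangle exists only if PR > QP; here PR > QP, so there is exactly one triangle.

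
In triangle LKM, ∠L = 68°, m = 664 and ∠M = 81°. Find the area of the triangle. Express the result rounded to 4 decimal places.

106583.8571

The third angle is ∠K = 180° − ∠M − ∠L = 31.00°.
Law of sines: l = m·sin L/sin M ≈ 623.32.
Law of sines: k = m·sin K/sin M ≈ 346.25.
Area = ½·m·l·sin K ≈ 1.0658e+05.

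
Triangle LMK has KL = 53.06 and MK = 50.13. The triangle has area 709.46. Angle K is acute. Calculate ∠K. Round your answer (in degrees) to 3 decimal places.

From area = ½·MK·KL·sin K, we get sin K = 2·area/(MK·KL) ≈ 0.53345.
Taking the acute solution, ∠K ≈ 32.24°.

32.239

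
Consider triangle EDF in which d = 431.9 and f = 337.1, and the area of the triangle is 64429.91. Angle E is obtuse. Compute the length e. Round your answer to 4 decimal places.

From area = ½·d·f·sin E, we get sin E = 2·area/(d·f) ≈ 0.88507.
Taking the obtuse solution, ∠E ≈ 117.74°.
Law of cosines then gives e ≈ 660.08.

660.0846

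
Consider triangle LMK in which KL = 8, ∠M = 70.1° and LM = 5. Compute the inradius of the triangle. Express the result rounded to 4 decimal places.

r ≈ 1.8150

Law of sines: sin K = LM·sin M/KL ≈ 0.58768.
Since KL ≥ LM, only the acute value applies: ∠K ≈ 35.99°.
Then ∠L = 180° − ∠M − ∠K ≈ 73.91°.
Law of sines gives MK = KL·sin L/sin M ≈ 8.1746.
Area = ½·KL·LM·sin L ≈ 19.216.
Semiperimeter s = (8.1746+8+5)/2 = 10.587.
Inradius = area/s = 19.216/10.587 ≈ 1.815.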